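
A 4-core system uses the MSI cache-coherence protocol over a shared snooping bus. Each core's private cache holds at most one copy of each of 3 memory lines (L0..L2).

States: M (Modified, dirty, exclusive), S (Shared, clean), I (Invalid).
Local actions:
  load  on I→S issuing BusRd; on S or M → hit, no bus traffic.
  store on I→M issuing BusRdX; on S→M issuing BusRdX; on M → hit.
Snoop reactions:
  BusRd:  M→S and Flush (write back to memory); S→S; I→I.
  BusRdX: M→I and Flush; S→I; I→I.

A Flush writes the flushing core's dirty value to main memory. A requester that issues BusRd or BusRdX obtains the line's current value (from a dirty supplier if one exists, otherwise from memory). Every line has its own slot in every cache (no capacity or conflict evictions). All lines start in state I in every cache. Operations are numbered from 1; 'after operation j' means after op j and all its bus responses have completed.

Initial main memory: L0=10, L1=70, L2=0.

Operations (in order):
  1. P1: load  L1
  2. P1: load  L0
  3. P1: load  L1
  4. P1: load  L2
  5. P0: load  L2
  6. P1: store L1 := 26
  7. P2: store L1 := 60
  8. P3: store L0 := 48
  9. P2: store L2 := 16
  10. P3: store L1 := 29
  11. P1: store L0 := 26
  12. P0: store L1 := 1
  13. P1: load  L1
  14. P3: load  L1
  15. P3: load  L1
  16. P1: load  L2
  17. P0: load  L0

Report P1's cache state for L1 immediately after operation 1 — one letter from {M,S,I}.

state = S

step 1: P1: load  L1  ⟶  ISII  (L1)  txn=BusRd  M[L1]=70
step 2: P1: load  L0  ⟶  ISII  (L0)  txn=BusRd  M[L0]=10
step 3: P1: load  L1  ⟶  ISII  (L1)  txn=∅  M[L1]=70
step 4: P1: load  L2  ⟶  ISII  (L2)  txn=BusRd  M[L2]=0
step 5: P0: load  L2  ⟶  SSII  (L2)  txn=BusRd  M[L2]=0
step 6: P1: store L1 := 26  ⟶  IMII  (L1)  txn=BusRdX  M[L1]=70
step 7: P2: store L1 := 60  ⟶  IIMI  (L1)  txn=BusRdX+Flush  M[L1]=26
step 8: P3: store L0 := 48  ⟶  IIIM  (L0)  txn=BusRdX  M[L0]=10
step 9: P2: store L2 := 16  ⟶  IIMI  (L2)  txn=BusRdX  M[L2]=0
step 10: P3: store L1 := 29  ⟶  IIIM  (L1)  txn=BusRdX+Flush  M[L1]=60
step 11: P1: store L0 := 26  ⟶  IMII  (L0)  txn=BusRdX+Flush  M[L0]=48
step 12: P0: store L1 := 1  ⟶  MIII  (L1)  txn=BusRdX+Flush  M[L1]=29
step 13: P1: load  L1  ⟶  SSII  (L1)  txn=BusRd+Flush  M[L1]=1
step 14: P3: load  L1  ⟶  SSIS  (L1)  txn=BusRd  M[L1]=1
step 15: P3: load  L1  ⟶  SSIS  (L1)  txn=∅  M[L1]=1
step 16: P1: load  L2  ⟶  ISSI  (L2)  txn=BusRd+Flush  M[L2]=16
step 17: P0: load  L0  ⟶  SSII  (L0)  txn=BusRd+Flush  M[L0]=26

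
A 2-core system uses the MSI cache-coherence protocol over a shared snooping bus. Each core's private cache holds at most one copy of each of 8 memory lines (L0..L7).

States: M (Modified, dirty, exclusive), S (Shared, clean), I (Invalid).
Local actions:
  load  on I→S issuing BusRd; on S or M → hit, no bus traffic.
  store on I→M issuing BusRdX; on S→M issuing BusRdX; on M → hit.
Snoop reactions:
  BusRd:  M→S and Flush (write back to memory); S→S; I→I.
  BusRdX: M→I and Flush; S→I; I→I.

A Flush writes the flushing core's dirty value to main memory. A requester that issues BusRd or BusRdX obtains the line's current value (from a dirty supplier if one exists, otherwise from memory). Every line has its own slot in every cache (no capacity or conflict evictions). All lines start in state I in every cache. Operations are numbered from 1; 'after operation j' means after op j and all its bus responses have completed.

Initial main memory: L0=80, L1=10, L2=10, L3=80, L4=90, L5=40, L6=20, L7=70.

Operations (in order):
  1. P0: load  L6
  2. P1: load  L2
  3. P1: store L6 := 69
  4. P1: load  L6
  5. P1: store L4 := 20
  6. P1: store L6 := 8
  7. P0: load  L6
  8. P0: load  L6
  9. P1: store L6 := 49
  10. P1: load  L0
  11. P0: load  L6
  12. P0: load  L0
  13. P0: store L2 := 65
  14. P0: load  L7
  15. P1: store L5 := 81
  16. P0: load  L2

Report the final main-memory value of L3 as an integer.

1. P0: load  L6  bus=[BusRd]  L6: P0=S P1=I  mem[L6]=20
2. P1: load  L2  bus=[BusRd]  L2: P0=I P1=S  mem[L2]=10
3. P1: store L6 := 69  bus=[BusRdX]  L6: P0=I P1=M  mem[L6]=20
4. P1: load  L6  bus=[-]  L6: P0=I P1=M  mem[L6]=20
5. P1: store L4 := 20  bus=[BusRdX]  L4: P0=I P1=M  mem[L4]=90
6. P1: store L6 := 8  bus=[-]  L6: P0=I P1=M  mem[L6]=20
7. P0: load  L6  bus=[BusRd,Flush]  L6: P0=S P1=S  mem[L6]=8
8. P0: load  L6  bus=[-]  L6: P0=S P1=S  mem[L6]=8
9. P1: store L6 := 49  bus=[BusRdX]  L6: P0=I P1=M  mem[L6]=8
10. P1: load  L0  bus=[BusRd]  L0: P0=I P1=S  mem[L0]=80
11. P0: load  L6  bus=[BusRd,Flush]  L6: P0=S P1=S  mem[L6]=49
12. P0: load  L0  bus=[BusRd]  L0: P0=S P1=S  mem[L0]=80
13. P0: store L2 := 65  bus=[BusRdX]  L2: P0=M P1=I  mem[L2]=10
14. P0: load  L7  bus=[BusRd]  L7: P0=S P1=I  mem[L7]=70
15. P1: store L5 := 81  bus=[BusRdX]  L5: P0=I P1=M  mem[L5]=40
16. P0: load  L2  bus=[-]  L2: P0=M P1=I  mem[L2]=10

memory[L3] = 80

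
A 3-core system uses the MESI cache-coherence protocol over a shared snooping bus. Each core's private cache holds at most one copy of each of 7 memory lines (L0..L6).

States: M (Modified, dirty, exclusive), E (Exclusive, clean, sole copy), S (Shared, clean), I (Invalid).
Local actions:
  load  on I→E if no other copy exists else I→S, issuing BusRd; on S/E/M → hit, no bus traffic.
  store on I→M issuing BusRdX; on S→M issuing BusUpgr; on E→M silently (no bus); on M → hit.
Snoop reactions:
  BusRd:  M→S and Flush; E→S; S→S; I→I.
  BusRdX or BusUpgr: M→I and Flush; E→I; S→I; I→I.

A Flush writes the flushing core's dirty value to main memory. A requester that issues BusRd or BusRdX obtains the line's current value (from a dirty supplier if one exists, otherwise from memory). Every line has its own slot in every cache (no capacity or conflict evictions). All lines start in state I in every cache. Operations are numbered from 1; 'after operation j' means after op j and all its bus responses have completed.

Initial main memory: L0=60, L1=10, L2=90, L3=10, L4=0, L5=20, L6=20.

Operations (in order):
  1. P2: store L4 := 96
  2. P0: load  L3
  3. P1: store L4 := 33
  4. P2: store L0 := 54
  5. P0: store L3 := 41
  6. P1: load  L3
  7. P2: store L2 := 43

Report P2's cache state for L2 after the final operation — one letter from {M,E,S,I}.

state = M

1. P2: store L4 := 96  bus=[BusRdX]  L4: P0=I P1=I P2=M  mem[L4]=0
2. P0: load  L3  bus=[BusRd]  L3: P0=E P1=I P2=I  mem[L3]=10
3. P1: store L4 := 33  bus=[BusRdX,Flush]  L4: P0=I P1=M P2=I  mem[L4]=96
4. P2: store L0 := 54  bus=[BusRdX]  L0: P0=I P1=I P2=M  mem[L0]=60
5. P0: store L3 := 41  bus=[-]  L3: P0=M P1=I P2=I  mem[L3]=10
6. P1: load  L3  bus=[BusRd,Flush]  L3: P0=S P1=S P2=I  mem[L3]=41
7. P2: store L2 := 43  bus=[BusRdX]  L2: P0=I P1=I P2=M  mem[L2]=90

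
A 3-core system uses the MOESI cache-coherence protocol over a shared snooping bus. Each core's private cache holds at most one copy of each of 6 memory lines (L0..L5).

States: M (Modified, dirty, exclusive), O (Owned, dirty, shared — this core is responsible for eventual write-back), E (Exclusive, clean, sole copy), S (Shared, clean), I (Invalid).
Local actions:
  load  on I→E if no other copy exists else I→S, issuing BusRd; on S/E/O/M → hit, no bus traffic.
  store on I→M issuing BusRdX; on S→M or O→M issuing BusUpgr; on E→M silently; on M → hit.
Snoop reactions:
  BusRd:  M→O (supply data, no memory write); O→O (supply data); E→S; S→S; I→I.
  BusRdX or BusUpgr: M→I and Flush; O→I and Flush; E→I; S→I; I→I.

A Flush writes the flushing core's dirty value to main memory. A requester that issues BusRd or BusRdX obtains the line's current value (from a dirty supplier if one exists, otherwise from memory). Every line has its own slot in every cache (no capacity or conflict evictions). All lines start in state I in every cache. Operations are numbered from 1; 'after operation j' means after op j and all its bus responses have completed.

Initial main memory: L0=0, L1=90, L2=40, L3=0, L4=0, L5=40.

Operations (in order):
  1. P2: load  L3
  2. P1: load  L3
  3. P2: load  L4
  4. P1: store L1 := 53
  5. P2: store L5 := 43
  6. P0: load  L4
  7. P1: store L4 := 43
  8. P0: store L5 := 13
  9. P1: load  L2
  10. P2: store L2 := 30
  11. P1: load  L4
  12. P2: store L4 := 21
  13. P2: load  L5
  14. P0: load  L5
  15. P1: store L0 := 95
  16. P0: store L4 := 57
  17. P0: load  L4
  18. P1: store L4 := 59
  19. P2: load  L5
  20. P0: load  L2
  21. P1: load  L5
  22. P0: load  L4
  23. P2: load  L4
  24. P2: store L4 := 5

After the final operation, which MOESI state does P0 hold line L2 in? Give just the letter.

1. P2: load  L3  bus=[BusRd]  L3: P0=I P1=I P2=E  mem[L3]=0
2. P1: load  L3  bus=[BusRd]  L3: P0=I P1=S P2=S  mem[L3]=0
3. P2: load  L4  bus=[BusRd]  L4: P0=I P1=I P2=E  mem[L4]=0
4. P1: store L1 := 53  bus=[BusRdX]  L1: P0=I P1=M P2=I  mem[L1]=90
5. P2: store L5 := 43  bus=[BusRdX]  L5: P0=I P1=I P2=M  mem[L5]=40
6. P0: load  L4  bus=[BusRd]  L4: P0=S P1=I P2=S  mem[L4]=0
7. P1: store L4 := 43  bus=[BusRdX]  L4: P0=I P1=M P2=I  mem[L4]=0
8. P0: store L5 := 13  bus=[BusRdX,Flush]  L5: P0=M P1=I P2=I  mem[L5]=43
9. P1: load  L2  bus=[BusRd]  L2: P0=I P1=E P2=I  mem[L2]=40
10. P2: store L2 := 30  bus=[BusRdX]  L2: P0=I P1=I P2=M  mem[L2]=40
11. P1: load  L4  bus=[-]  L4: P0=I P1=M P2=I  mem[L4]=0
12. P2: store L4 := 21  bus=[BusRdX,Flush]  L4: P0=I P1=I P2=M  mem[L4]=43
13. P2: load  L5  bus=[BusRd]  L5: P0=O P1=I P2=S  mem[L5]=43
14. P0: load  L5  bus=[-]  L5: P0=O P1=I P2=S  mem[L5]=43
15. P1: store L0 := 95  bus=[BusRdX]  L0: P0=I P1=M P2=I  mem[L0]=0
16. P0: store L4 := 57  bus=[BusRdX,Flush]  L4: P0=M P1=I P2=I  mem[L4]=21
17. P0: load  L4  bus=[-]  L4: P0=M P1=I P2=I  mem[L4]=21
18. P1: store L4 := 59  bus=[BusRdX,Flush]  L4: P0=I P1=M P2=I  mem[L4]=57
19. P2: load  L5  bus=[-]  L5: P0=O P1=I P2=S  mem[L5]=43
20. P0: load  L2  bus=[BusRd]  L2: P0=S P1=I P2=O  mem[L2]=40
21. P1: load  L5  bus=[BusRd]  L5: P0=O P1=S P2=S  mem[L5]=43
22. P0: load  L4  bus=[BusRd]  L4: P0=S P1=O P2=I  mem[L4]=57
23. P2: load  L4  bus=[BusRd]  L4: P0=S P1=O P2=S  mem[L4]=57
24. P2: store L4 := 5  bus=[BusUpgr,Flush]  L4: P0=I P1=I P2=M  mem[L4]=59

state = S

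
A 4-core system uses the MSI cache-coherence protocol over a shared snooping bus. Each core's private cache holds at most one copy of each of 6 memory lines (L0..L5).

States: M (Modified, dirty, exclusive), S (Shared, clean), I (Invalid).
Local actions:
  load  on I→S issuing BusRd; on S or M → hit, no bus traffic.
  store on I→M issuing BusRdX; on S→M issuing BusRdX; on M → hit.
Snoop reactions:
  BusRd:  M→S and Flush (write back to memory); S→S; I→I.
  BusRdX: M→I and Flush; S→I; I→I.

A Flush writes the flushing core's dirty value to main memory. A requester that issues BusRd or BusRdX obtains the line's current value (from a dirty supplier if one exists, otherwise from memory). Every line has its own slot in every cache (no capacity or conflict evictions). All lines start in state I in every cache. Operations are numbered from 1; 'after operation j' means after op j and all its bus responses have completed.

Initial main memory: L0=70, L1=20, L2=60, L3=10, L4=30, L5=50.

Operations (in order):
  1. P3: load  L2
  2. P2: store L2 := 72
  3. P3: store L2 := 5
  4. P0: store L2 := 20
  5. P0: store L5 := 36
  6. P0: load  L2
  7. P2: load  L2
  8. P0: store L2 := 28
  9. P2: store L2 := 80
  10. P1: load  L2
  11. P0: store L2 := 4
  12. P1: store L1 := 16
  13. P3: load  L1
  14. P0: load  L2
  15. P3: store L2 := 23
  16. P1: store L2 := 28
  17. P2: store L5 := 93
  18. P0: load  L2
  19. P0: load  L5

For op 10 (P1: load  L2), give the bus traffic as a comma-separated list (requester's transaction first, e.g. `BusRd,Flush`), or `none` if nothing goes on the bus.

bus = BusRd,Flush

1. P3: load  L2  bus=[BusRd]  L2: P0=I P1=I P2=I P3=S  mem[L2]=60
2. P2: store L2 := 72  bus=[BusRdX]  L2: P0=I P1=I P2=M P3=I  mem[L2]=60
3. P3: store L2 := 5  bus=[BusRdX,Flush]  L2: P0=I P1=I P2=I P3=M  mem[L2]=72
4. P0: store L2 := 20  bus=[BusRdX,Flush]  L2: P0=M P1=I P2=I P3=I  mem[L2]=5
5. P0: store L5 := 36  bus=[BusRdX]  L5: P0=M P1=I P2=I P3=I  mem[L5]=50
6. P0: load  L2  bus=[-]  L2: P0=M P1=I P2=I P3=I  mem[L2]=5
7. P2: load  L2  bus=[BusRd,Flush]  L2: P0=S P1=I P2=S P3=I  mem[L2]=20
8. P0: store L2 := 28  bus=[BusRdX]  L2: P0=M P1=I P2=I P3=I  mem[L2]=20
9. P2: store L2 := 80  bus=[BusRdX,Flush]  L2: P0=I P1=I P2=M P3=I  mem[L2]=28
10. P1: load  L2  bus=[BusRd,Flush]  L2: P0=I P1=S P2=S P3=I  mem[L2]=80
11. P0: store L2 := 4  bus=[BusRdX]  L2: P0=M P1=I P2=I P3=I  mem[L2]=80
12. P1: store L1 := 16  bus=[BusRdX]  L1: P0=I P1=M P2=I P3=I  mem[L1]=20
13. P3: load  L1  bus=[BusRd,Flush]  L1: P0=I P1=S P2=I P3=S  mem[L1]=16
14. P0: load  L2  bus=[-]  L2: P0=M P1=I P2=I P3=I  mem[L2]=80
15. P3: store L2 := 23  bus=[BusRdX,Flush]  L2: P0=I P1=I P2=I P3=M  mem[L2]=4
16. P1: store L2 := 28  bus=[BusRdX,Flush]  L2: P0=I P1=M P2=I P3=I  mem[L2]=23
17. P2: store L5 := 93  bus=[BusRdX,Flush]  L5: P0=I P1=I P2=M P3=I  mem[L5]=36
18. P0: load  L2  bus=[BusRd,Flush]  L2: P0=S P1=S P2=I P3=I  mem[L2]=28
19. P0: load  L5  bus=[BusRd,Flush]  L5: P0=S P1=I P2=S P3=I  mem[L5]=93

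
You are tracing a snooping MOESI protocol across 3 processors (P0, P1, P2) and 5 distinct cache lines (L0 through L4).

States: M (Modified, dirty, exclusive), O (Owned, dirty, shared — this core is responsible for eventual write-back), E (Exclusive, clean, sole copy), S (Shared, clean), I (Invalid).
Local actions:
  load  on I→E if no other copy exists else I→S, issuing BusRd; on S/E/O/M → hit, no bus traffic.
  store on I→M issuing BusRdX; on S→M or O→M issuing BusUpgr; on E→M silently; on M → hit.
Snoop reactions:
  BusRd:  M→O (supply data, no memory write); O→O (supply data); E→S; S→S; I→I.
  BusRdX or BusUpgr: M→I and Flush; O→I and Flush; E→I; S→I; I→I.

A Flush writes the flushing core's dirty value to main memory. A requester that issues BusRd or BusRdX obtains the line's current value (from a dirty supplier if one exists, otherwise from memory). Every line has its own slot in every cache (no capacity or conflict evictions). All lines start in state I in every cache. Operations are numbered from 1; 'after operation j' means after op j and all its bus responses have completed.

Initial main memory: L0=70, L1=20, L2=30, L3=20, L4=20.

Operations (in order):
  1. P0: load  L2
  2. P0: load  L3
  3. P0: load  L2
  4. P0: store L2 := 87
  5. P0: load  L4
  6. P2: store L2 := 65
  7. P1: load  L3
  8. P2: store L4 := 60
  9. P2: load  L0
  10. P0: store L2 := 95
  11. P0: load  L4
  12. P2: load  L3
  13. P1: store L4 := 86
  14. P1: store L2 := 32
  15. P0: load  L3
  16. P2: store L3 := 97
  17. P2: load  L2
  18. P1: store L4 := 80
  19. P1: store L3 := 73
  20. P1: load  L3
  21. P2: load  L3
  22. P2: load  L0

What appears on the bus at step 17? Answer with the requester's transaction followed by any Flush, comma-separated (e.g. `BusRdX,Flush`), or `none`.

[1] P0: load  L2 | P0:E(30), P1:I, P2:I | bus: BusRd
[2] P0: load  L3 | P0:E(20), P1:I, P2:I | bus: BusRd
[3] P0: load  L2 | P0:E(30), P1:I, P2:I | bus: none
[4] P0: store L2 := 87 | P0:M(87), P1:I, P2:I | bus: none
[5] P0: load  L4 | P0:E(20), P1:I, P2:I | bus: BusRd
[6] P2: store L2 := 65 | P0:I, P1:I, P2:M(65) | bus: BusRdX,Flush
[7] P1: load  L3 | P0:S(20), P1:S(20), P2:I | bus: BusRd
[8] P2: store L4 := 60 | P0:I, P1:I, P2:M(60) | bus: BusRdX
[9] P2: load  L0 | P0:I, P1:I, P2:E(70) | bus: BusRd
[10] P0: store L2 := 95 | P0:M(95), P1:I, P2:I | bus: BusRdX,Flush
[11] P0: load  L4 | P0:S(60), P1:I, P2:O(60) | bus: BusRd
[12] P2: load  L3 | P0:S(20), P1:S(20), P2:S(20) | bus: BusRd
[13] P1: store L4 := 86 | P0:I, P1:M(86), P2:I | bus: BusRdX,Flush
[14] P1: store L2 := 32 | P0:I, P1:M(32), P2:I | bus: BusRdX,Flush
[15] P0: load  L3 | P0:S(20), P1:S(20), P2:S(20) | bus: none
[16] P2: store L3 := 97 | P0:I, P1:I, P2:M(97) | bus: BusUpgr
[17] P2: load  L2 | P0:I, P1:O(32), P2:S(32) | bus: BusRd
[18] P1: store L4 := 80 | P0:I, P1:M(80), P2:I | bus: none
[19] P1: store L3 := 73 | P0:I, P1:M(73), P2:I | bus: BusRdX,Flush
[20] P1: load  L3 | P0:I, P1:M(73), P2:I | bus: none
[21] P2: load  L3 | P0:I, P1:O(73), P2:S(73) | bus: BusRd
[22] P2: load  L0 | P0:I, P1:I, P2:E(70) | bus: none

bus = BusRd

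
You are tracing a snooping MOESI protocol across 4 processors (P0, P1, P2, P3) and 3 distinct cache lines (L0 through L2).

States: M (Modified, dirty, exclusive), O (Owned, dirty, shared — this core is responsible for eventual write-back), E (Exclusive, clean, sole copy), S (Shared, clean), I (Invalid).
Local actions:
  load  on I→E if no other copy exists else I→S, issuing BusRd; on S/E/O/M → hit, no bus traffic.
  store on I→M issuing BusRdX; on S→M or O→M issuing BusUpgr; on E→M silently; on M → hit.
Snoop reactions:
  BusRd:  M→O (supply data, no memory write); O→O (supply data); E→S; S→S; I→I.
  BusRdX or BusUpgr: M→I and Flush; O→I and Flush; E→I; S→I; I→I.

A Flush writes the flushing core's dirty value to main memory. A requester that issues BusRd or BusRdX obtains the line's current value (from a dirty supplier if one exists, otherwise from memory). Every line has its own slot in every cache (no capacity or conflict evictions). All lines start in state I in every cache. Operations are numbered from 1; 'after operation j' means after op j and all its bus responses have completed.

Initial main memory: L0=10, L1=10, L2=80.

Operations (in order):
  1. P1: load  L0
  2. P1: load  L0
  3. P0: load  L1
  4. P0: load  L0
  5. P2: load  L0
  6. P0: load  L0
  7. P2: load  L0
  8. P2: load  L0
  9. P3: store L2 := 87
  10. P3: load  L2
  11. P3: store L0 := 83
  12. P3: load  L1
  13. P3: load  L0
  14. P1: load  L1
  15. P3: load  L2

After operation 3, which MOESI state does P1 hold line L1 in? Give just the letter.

1. P1: load  L0  bus=[BusRd]  L0: P0=I P1=E P2=I P3=I  mem[L0]=10
2. P1: load  L0  bus=[-]  L0: P0=I P1=E P2=I P3=I  mem[L0]=10
3. P0: load  L1  bus=[BusRd]  L1: P0=E P1=I P2=I P3=I  mem[L1]=10
4. P0: load  L0  bus=[BusRd]  L0: P0=S P1=S P2=I P3=I  mem[L0]=10
5. P2: load  L0  bus=[BusRd]  L0: P0=S P1=S P2=S P3=I  mem[L0]=10
6. P0: load  L0  bus=[-]  L0: P0=S P1=S P2=S P3=I  mem[L0]=10
7. P2: load  L0  bus=[-]  L0: P0=S P1=S P2=S P3=I  mem[L0]=10
8. P2: load  L0  bus=[-]  L0: P0=S P1=S P2=S P3=I  mem[L0]=10
9. P3: store L2 := 87  bus=[BusRdX]  L2: P0=I P1=I P2=I P3=M  mem[L2]=80
10. P3: load  L2  bus=[-]  L2: P0=I P1=I P2=I P3=M  mem[L2]=80
11. P3: store L0 := 83  bus=[BusRdX]  L0: P0=I P1=I P2=I P3=M  mem[L0]=10
12. P3: load  L1  bus=[BusRd]  L1: P0=S P1=I P2=I P3=S  mem[L1]=10
13. P3: load  L0  bus=[-]  L0: P0=I P1=I P2=I P3=M  mem[L0]=10
14. P1: load  L1  bus=[BusRd]  L1: P0=S P1=S P2=I P3=S  mem[L1]=10
15. P3: load  L2  bus=[-]  L2: P0=I P1=I P2=I P3=M  mem[L2]=80

state = I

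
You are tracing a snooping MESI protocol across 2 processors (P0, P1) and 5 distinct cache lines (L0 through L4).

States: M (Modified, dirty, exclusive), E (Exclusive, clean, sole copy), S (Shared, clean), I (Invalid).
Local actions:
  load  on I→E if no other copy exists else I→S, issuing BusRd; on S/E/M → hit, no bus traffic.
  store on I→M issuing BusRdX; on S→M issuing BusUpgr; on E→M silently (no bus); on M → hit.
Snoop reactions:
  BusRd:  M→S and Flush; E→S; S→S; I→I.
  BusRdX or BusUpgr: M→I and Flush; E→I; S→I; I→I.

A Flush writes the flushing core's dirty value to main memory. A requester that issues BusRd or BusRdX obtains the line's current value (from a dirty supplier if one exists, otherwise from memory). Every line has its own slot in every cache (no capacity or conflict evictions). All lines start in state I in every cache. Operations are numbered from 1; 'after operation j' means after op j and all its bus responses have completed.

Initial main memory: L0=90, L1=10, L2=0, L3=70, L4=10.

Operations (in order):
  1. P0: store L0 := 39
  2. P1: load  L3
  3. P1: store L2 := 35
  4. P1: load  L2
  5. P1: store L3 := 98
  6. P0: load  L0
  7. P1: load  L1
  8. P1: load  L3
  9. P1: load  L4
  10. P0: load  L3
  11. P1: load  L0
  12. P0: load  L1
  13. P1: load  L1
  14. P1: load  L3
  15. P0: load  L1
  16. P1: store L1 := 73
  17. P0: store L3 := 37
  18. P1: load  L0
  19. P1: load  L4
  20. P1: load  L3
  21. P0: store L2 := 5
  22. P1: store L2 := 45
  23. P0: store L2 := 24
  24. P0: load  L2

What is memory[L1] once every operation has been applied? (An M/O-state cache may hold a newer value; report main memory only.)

memory[L1] = 10

  op1 P0: store L0 := 39 → M/I on L0; bus BusRdX; mem=90
  op2 P1: load  L3 → I/E on L3; bus BusRd; mem=70
  op3 P1: store L2 := 35 → I/M on L2; bus BusRdX; mem=0
  op4 P1: load  L2 → I/M on L2; bus (none); mem=0
  op5 P1: store L3 := 98 → I/M on L3; bus (none); mem=70
  op6 P0: load  L0 → M/I on L0; bus (none); mem=90
  op7 P1: load  L1 → I/E on L1; bus BusRd; mem=10
  op8 P1: load  L3 → I/M on L3; bus (none); mem=70
  op9 P1: load  L4 → I/E on L4; bus BusRd; mem=10
  op10 P0: load  L3 → S/S on L3; bus BusRd Flush; mem=98
  op11 P1: load  L0 → S/S on L0; bus BusRd Flush; mem=39
  op12 P0: load  L1 → S/S on L1; bus BusRd; mem=10
  op13 P1: load  L1 → S/S on L1; bus (none); mem=10
  op14 P1: load  L3 → S/S on L3; bus (none); mem=98
  op15 P0: load  L1 → S/S on L1; bus (none); mem=10
  op16 P1: store L1 := 73 → I/M on L1; bus BusUpgr; mem=10
  op17 P0: store L3 := 37 → M/I on L3; bus BusUpgr; mem=98
  op18 P1: load  L0 → S/S on L0; bus (none); mem=39
  op19 P1: load  L4 → I/E on L4; bus (none); mem=10
  op20 P1: load  L3 → S/S on L3; bus BusRd Flush; mem=37
  op21 P0: store L2 := 5 → M/I on L2; bus BusRdX Flush; mem=35
  op22 P1: store L2 := 45 → I/M on L2; bus BusRdX Flush; mem=5
  op23 P0: store L2 := 24 → M/I on L2; bus BusRdX Flush; mem=45
  op24 P0: load  L2 → M/I on L2; bus (none); mem=45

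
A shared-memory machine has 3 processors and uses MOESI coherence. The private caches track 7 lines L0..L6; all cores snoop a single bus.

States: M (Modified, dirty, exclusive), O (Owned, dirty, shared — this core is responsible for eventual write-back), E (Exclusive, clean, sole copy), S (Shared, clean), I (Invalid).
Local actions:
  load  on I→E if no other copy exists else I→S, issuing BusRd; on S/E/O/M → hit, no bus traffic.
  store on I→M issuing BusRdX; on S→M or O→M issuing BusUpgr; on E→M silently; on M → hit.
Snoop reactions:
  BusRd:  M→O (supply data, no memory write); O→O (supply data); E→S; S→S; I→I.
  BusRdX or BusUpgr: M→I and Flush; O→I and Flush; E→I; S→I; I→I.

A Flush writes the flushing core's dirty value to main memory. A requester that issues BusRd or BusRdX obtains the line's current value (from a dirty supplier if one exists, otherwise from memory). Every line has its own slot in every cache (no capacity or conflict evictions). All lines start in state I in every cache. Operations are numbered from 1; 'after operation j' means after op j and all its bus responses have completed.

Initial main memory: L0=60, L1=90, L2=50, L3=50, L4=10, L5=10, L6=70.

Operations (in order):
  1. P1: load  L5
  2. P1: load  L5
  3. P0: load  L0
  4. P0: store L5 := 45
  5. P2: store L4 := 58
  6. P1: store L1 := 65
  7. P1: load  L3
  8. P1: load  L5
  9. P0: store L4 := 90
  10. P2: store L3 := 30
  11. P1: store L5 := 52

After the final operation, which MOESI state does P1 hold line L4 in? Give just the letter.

state = I

step 1: P1: load  L5  ⟶  IEI  (L5)  txn=BusRd  M[L5]=10
step 2: P1: load  L5  ⟶  IEI  (L5)  txn=∅  M[L5]=10
step 3: P0: load  L0  ⟶  EII  (L0)  txn=BusRd  M[L0]=60
step 4: P0: store L5 := 45  ⟶  MII  (L5)  txn=BusRdX  M[L5]=10
step 5: P2: store L4 := 58  ⟶  IIM  (L4)  txn=BusRdX  M[L4]=10
step 6: P1: store L1 := 65  ⟶  IMI  (L1)  txn=BusRdX  M[L1]=90
step 7: P1: load  L3  ⟶  IEI  (L3)  txn=BusRd  M[L3]=50
step 8: P1: load  L5  ⟶  OSI  (L5)  txn=BusRd  M[L5]=10
step 9: P0: store L4 := 90  ⟶  MII  (L4)  txn=BusRdX+Flush  M[L4]=58
step 10: P2: store L3 := 30  ⟶  IIM  (L3)  txn=BusRdX  M[L3]=50
step 11: P1: store L5 := 52  ⟶  IMI  (L5)  txn=BusUpgr+Flush  M[L5]=45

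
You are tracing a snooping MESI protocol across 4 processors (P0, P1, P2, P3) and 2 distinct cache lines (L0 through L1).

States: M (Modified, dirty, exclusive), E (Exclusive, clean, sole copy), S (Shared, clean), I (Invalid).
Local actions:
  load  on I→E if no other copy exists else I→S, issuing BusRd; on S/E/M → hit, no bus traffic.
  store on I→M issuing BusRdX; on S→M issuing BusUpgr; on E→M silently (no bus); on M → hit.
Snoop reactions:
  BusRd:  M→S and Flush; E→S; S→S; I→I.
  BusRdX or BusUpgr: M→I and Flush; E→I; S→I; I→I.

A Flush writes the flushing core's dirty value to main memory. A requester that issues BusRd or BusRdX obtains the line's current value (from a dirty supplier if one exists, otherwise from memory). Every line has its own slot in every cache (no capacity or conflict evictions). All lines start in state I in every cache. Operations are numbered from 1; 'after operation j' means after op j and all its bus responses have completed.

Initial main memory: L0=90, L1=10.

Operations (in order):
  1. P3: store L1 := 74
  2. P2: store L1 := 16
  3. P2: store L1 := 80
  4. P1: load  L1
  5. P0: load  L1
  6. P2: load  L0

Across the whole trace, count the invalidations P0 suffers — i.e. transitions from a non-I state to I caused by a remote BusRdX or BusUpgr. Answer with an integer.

  op1 P3: store L1 := 74 → I/I/I/M on L1; bus BusRdX; mem=10
  op2 P2: store L1 := 16 → I/I/M/I on L1; bus BusRdX Flush; mem=74
  op3 P2: store L1 := 80 → I/I/M/I on L1; bus (none); mem=74
  op4 P1: load  L1 → I/S/S/I on L1; bus BusRd Flush; mem=80
  op5 P0: load  L1 → S/S/S/I on L1; bus BusRd; mem=80
  op6 P2: load  L0 → I/I/E/I on L0; bus BusRd; mem=90

invalidations = 0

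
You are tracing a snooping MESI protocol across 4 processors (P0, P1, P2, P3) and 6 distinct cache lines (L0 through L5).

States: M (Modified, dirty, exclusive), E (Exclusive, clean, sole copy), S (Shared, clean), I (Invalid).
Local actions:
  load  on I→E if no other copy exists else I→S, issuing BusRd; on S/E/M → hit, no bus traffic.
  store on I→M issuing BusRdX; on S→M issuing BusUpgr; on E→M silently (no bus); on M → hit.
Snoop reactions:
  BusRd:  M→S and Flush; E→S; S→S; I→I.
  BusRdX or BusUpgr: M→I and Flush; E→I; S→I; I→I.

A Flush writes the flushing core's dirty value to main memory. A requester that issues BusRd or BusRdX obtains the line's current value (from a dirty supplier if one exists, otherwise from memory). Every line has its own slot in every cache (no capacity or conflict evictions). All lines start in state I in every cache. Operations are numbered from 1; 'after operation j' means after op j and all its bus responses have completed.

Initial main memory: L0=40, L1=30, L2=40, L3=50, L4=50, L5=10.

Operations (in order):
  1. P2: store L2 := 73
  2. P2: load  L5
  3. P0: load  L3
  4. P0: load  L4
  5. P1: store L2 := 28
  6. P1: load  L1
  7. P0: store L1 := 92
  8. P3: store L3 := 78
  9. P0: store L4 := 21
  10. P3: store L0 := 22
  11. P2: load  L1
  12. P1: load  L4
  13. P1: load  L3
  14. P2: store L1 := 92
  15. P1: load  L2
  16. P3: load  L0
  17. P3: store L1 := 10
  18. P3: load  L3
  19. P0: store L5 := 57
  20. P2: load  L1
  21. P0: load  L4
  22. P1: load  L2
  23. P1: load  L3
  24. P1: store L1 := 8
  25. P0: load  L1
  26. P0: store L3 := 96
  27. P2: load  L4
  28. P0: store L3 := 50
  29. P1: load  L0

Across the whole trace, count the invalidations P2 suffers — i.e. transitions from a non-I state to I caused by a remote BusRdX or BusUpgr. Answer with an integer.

  op1 P2: store L2 := 73 → I/I/M/I on L2; bus BusRdX; mem=40
  op2 P2: load  L5 → I/I/E/I on L5; bus BusRd; mem=10
  op3 P0: load  L3 → E/I/I/I on L3; bus BusRd; mem=50
  op4 P0: load  L4 → E/I/I/I on L4; bus BusRd; mem=50
  op5 P1: store L2 := 28 → I/M/I/I on L2; bus BusRdX Flush; mem=73
  op6 P1: load  L1 → I/E/I/I on L1; bus BusRd; mem=30
  op7 P0: store L1 := 92 → M/I/I/I on L1; bus BusRdX; mem=30
  op8 P3: store L3 := 78 → I/I/I/M on L3; bus BusRdX; mem=50
  op9 P0: store L4 := 21 → M/I/I/I on L4; bus (none); mem=50
  op10 P3: store L0 := 22 → I/I/I/M on L0; bus BusRdX; mem=40
  op11 P2: load  L1 → S/I/S/I on L1; bus BusRd Flush; mem=92
  op12 P1: load  L4 → S/S/I/I on L4; bus BusRd Flush; mem=21
  op13 P1: load  L3 → I/S/I/S on L3; bus BusRd Flush; mem=78
  op14 P2: store L1 := 92 → I/I/M/I on L1; bus BusUpgr; mem=92
  op15 P1: load  L2 → I/M/I/I on L2; bus (none); mem=73
  op16 P3: load  L0 → I/I/I/M on L0; bus (none); mem=40
  op17 P3: store L1 := 10 → I/I/I/M on L1; bus BusRdX Flush; mem=92
  op18 P3: load  L3 → I/S/I/S on L3; bus (none); mem=78
  op19 P0: store L5 := 57 → M/I/I/I on L5; bus BusRdX; mem=10
  op20 P2: load  L1 → I/I/S/S on L1; bus BusRd Flush; mem=10
  op21 P0: load  L4 → S/S/I/I on L4; bus (none); mem=21
  op22 P1: load  L2 → I/M/I/I on L2; bus (none); mem=73
  op23 P1: load  L3 → I/S/I/S on L3; bus (none); mem=78
  op24 P1: store L1 := 8 → I/M/I/I on L1; bus BusRdX; mem=10
  op25 P0: load  L1 → S/S/I/I on L1; bus BusRd Flush; mem=8
  op26 P0: store L3 := 96 → M/I/I/I on L3; bus BusRdX; mem=78
  op27 P2: load  L4 → S/S/S/I on L4; bus BusRd; mem=21
  op28 P0: store L3 := 50 → M/I/I/I on L3; bus (none); mem=78
  op29 P1: load  L0 → I/S/I/S on L0; bus BusRd Flush; mem=22

invalidations = 4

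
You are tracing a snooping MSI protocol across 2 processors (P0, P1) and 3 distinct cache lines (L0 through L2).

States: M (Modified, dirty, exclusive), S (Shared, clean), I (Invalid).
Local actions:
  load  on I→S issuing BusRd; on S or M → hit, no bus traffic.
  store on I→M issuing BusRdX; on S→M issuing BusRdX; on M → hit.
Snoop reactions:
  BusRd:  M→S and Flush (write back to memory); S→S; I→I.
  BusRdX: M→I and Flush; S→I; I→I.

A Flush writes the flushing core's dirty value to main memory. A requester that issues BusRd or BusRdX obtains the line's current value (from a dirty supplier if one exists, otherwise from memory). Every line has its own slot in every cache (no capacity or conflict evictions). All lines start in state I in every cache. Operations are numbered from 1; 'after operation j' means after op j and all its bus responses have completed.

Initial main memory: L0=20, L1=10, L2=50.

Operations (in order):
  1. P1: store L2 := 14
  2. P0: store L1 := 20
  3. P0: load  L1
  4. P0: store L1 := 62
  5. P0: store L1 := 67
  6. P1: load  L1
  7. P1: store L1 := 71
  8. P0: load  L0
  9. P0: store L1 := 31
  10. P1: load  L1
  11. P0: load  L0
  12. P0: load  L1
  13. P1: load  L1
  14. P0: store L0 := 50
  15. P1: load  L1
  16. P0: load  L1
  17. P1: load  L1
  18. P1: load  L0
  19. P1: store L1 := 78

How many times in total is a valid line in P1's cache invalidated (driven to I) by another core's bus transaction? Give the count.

invalidations = 1

step 1: P1: store L2 := 14  ⟶  IM  (L2)  txn=BusRdX  M[L2]=50
step 2: P0: store L1 := 20  ⟶  MI  (L1)  txn=BusRdX  M[L1]=10
step 3: P0: load  L1  ⟶  MI  (L1)  txn=∅  M[L1]=10
step 4: P0: store L1 := 62  ⟶  MI  (L1)  txn=∅  M[L1]=10
step 5: P0: store L1 := 67  ⟶  MI  (L1)  txn=∅  M[L1]=10
step 6: P1: load  L1  ⟶  SS  (L1)  txn=BusRd+Flush  M[L1]=67
step 7: P1: store L1 := 71  ⟶  IM  (L1)  txn=BusRdX  M[L1]=67
step 8: P0: load  L0  ⟶  SI  (L0)  txn=BusRd  M[L0]=20
step 9: P0: store L1 := 31  ⟶  MI  (L1)  txn=BusRdX+Flush  M[L1]=71
step 10: P1: load  L1  ⟶  SS  (L1)  txn=BusRd+Flush  M[L1]=31
step 11: P0: load  L0  ⟶  SI  (L0)  txn=∅  M[L0]=20
step 12: P0: load  L1  ⟶  SS  (L1)  txn=∅  M[L1]=31
step 13: P1: load  L1  ⟶  SS  (L1)  txn=∅  M[L1]=31
step 14: P0: store L0 := 50  ⟶  MI  (L0)  txn=BusRdX  M[L0]=20
step 15: P1: load  L1  ⟶  SS  (L1)  txn=∅  M[L1]=31
step 16: P0: load  L1  ⟶  SS  (L1)  txn=∅  M[L1]=31
step 17: P1: load  L1  ⟶  SS  (L1)  txn=∅  M[L1]=31
step 18: P1: load  L0  ⟶  SS  (L0)  txn=BusRd+Flush  M[L0]=50
step 19: P1: store L1 := 78  ⟶  IM  (L1)  txn=BusRdX  M[L1]=31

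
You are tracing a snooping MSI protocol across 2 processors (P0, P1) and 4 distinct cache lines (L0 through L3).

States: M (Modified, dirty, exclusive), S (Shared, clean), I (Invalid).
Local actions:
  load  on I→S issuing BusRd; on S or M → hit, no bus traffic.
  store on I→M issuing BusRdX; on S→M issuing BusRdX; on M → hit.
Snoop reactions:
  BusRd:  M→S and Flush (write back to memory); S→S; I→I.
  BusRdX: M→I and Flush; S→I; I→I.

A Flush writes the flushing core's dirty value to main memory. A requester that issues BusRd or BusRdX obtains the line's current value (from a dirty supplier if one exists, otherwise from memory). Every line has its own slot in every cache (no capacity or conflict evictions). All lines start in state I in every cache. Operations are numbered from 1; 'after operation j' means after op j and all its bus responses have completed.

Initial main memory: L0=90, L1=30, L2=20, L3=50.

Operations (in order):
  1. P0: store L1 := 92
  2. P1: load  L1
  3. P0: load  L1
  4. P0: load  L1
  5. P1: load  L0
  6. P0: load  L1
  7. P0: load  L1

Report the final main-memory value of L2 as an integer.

memory[L2] = 20

  op1 P0: store L1 := 92 → M/I on L1; bus BusRdX; mem=30
  op2 P1: load  L1 → S/S on L1; bus BusRd Flush; mem=92
  op3 P0: load  L1 → S/S on L1; bus (none); mem=92
  op4 P0: load  L1 → S/S on L1; bus (none); mem=92
  op5 P1: load  L0 → I/S on L0; bus BusRd; mem=90
  op6 P0: load  L1 → S/S on L1; bus (none); mem=92
  op7 P0: load  L1 → S/S on L1; bus (none); mem=92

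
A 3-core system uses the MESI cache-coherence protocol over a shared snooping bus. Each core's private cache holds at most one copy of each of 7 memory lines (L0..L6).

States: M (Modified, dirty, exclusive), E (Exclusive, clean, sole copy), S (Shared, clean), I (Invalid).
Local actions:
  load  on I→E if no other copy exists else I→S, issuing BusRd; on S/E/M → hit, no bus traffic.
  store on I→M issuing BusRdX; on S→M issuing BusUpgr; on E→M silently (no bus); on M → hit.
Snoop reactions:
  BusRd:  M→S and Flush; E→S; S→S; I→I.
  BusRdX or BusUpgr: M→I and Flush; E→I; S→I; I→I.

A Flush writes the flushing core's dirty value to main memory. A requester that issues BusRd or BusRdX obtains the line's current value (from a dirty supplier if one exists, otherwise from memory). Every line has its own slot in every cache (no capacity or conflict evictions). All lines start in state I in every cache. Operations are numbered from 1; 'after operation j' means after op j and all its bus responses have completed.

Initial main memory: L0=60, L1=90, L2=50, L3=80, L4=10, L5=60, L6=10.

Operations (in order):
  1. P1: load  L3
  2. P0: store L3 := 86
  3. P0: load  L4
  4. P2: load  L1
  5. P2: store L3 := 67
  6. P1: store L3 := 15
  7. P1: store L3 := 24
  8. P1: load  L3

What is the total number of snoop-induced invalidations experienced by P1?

invalidations = 1

  op1 P1: load  L3 → I/E/I on L3; bus BusRd; mem=80
  op2 P0: store L3 := 86 → M/I/I on L3; bus BusRdX; mem=80
  op3 P0: load  L4 → E/I/I on L4; bus BusRd; mem=10
  op4 P2: load  L1 → I/I/E on L1; bus BusRd; mem=90
  op5 P2: store L3 := 67 → I/I/M on L3; bus BusRdX Flush; mem=86
  op6 P1: store L3 := 15 → I/M/I on L3; bus BusRdX Flush; mem=67
  op7 P1: store L3 := 24 → I/M/I on L3; bus (none); mem=67
  op8 P1: load  L3 → I/M/I on L3; bus (none); mem=67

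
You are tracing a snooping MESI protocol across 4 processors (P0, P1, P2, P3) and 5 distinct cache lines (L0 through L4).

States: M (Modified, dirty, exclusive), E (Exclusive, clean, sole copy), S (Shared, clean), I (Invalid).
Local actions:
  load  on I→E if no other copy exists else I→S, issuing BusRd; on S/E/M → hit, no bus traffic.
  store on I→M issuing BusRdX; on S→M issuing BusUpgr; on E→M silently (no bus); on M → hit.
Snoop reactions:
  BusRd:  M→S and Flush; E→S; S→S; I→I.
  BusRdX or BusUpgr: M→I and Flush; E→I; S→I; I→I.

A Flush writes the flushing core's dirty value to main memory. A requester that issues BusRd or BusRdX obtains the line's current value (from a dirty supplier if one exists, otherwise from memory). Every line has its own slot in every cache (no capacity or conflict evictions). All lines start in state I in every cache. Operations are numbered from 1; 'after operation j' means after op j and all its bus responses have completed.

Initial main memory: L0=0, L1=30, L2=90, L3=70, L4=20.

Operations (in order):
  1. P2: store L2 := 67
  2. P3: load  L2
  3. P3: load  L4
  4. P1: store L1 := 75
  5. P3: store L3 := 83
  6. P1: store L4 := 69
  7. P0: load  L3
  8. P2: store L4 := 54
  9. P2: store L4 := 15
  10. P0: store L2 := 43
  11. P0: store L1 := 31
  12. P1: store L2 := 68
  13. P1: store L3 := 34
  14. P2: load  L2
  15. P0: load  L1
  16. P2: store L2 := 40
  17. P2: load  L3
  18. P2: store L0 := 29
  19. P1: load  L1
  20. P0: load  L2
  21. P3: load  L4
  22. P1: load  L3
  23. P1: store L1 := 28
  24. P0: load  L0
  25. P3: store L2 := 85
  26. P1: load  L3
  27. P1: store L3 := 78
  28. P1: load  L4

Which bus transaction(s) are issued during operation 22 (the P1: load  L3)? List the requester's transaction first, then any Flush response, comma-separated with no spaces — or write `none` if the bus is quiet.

bus = none

  op1 P2: store L2 := 67 → I/I/M/I on L2; bus BusRdX; mem=90
  op2 P3: load  L2 → I/I/S/S on L2; bus BusRd Flush; mem=67
  op3 P3: load  L4 → I/I/I/E on L4; bus BusRd; mem=20
  op4 P1: store L1 := 75 → I/M/I/I on L1; bus BusRdX; mem=30
  op5 P3: store L3 := 83 → I/I/I/M on L3; bus BusRdX; mem=70
  op6 P1: store L4 := 69 → I/M/I/I on L4; bus BusRdX; mem=20
  op7 P0: load  L3 → S/I/I/S on L3; bus BusRd Flush; mem=83
  op8 P2: store L4 := 54 → I/I/M/I on L4; bus BusRdX Flush; mem=69
  op9 P2: store L4 := 15 → I/I/M/I on L4; bus (none); mem=69
  op10 P0: store L2 := 43 → M/I/I/I on L2; bus BusRdX; mem=67
  op11 P0: store L1 := 31 → M/I/I/I on L1; bus BusRdX Flush; mem=75
  op12 P1: store L2 := 68 → I/M/I/I on L2; bus BusRdX Flush; mem=43
  op13 P1: store L3 := 34 → I/M/I/I on L3; bus BusRdX; mem=83
  op14 P2: load  L2 → I/S/S/I on L2; bus BusRd Flush; mem=68
  op15 P0: load  L1 → M/I/I/I on L1; bus (none); mem=75
  op16 P2: store L2 := 40 → I/I/M/I on L2; bus BusUpgr; mem=68
  op17 P2: load  L3 → I/S/S/I on L3; bus BusRd Flush; mem=34
  op18 P2: store L0 := 29 → I/I/M/I on L0; bus BusRdX; mem=0
  op19 P1: load  L1 → S/S/I/I on L1; bus BusRd Flush; mem=31
  op20 P0: load  L2 → S/I/S/I on L2; bus BusRd Flush; mem=40
  op21 P3: load  L4 → I/I/S/S on L4; bus BusRd Flush; mem=15
  op22 P1: load  L3 → I/S/S/I on L3; bus (none); mem=34
  op23 P1: store L1 := 28 → I/M/I/I on L1; bus BusUpgr; mem=31
  op24 P0: load  L0 → S/I/S/I on L0; bus BusRd Flush; mem=29
  op25 P3: store L2 := 85 → I/I/I/M on L2; bus BusRdX; mem=40
  op26 P1: load  L3 → I/S/S/I on L3; bus (none); mem=34
  op27 P1: store L3 := 78 → I/M/I/I on L3; bus BusUpgr; mem=34
  op28 P1: load  L4 → I/S/S/S on L4; bus BusRd; mem=15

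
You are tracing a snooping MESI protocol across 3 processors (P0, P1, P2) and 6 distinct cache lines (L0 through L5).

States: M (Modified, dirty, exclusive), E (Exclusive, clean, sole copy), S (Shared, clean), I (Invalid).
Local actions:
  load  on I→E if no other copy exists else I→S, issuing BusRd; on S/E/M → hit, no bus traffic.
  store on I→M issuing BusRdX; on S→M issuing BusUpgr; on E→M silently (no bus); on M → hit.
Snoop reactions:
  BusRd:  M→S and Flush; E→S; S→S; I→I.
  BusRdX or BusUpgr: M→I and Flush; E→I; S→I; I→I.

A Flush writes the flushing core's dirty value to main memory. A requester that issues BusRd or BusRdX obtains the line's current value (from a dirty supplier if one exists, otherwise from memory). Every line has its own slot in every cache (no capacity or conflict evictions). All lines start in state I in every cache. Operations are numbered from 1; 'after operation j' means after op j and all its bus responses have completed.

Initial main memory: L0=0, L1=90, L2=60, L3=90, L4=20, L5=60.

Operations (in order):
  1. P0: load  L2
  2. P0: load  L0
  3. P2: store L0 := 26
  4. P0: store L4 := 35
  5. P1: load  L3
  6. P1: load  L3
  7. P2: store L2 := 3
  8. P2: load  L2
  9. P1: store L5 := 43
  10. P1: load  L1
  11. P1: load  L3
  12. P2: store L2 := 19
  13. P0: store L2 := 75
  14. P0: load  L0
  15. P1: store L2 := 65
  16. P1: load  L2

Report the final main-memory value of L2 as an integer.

memory[L2] = 75

[1] P0: load  L2 | P0:E(60), P1:I, P2:I | bus: BusRd
[2] P0: load  L0 | P0:E(0), P1:I, P2:I | bus: BusRd
[3] P2: store L0 := 26 | P0:I, P1:I, P2:M(26) | bus: BusRdX
[4] P0: store L4 := 35 | P0:M(35), P1:I, P2:I | bus: BusRdX
[5] P1: load  L3 | P0:I, P1:E(90), P2:I | bus: BusRd
[6] P1: load  L3 | P0:I, P1:E(90), P2:I | bus: none
[7] P2: store L2 := 3 | P0:I, P1:I, P2:M(3) | bus: BusRdX
[8] P2: load  L2 | P0:I, P1:I, P2:M(3) | bus: none
[9] P1: store L5 := 43 | P0:I, P1:M(43), P2:I | bus: BusRdX
[10] P1: load  L1 | P0:I, P1:E(90), P2:I | bus: BusRd
[11] P1: load  L3 | P0:I, P1:E(90), P2:I | bus: none
[12] P2: store L2 := 19 | P0:I, P1:I, P2:M(19) | bus: none
[13] P0: store L2 := 75 | P0:M(75), P1:I, P2:I | bus: BusRdX,Flush
[14] P0: load  L0 | P0:S(26), P1:I, P2:S(26) | bus: BusRd,Flush
[15] P1: store L2 := 65 | P0:I, P1:M(65), P2:I | bus: BusRdX,Flush
[16] P1: load  L2 | P0:I, P1:M(65), P2:I | bus: none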